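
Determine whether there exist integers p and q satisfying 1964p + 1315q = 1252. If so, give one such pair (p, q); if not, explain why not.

p = 1013, q = -1512

1964 and 1315 are coprime, so 1964p + 1315q ranges over all of ℤ.
Dividing repeatedly: 1964 = 1·1315 + 649, 1315 = 2·649 + 17, 649 = 38·17 + 3, 17 = 5·3 + 2, 3 = 1·2 + 1, 2 = 2·1 + 0.
Unwinding: 1 = 3 − 1·2 = 3 − (17 − 5·3) = −17 + 6·3 = −17 + 6·(649 − 38·17) = 6·649 − 229·17 = 6·649 − 229·(1315 − 2·649) = −229·1315 + 464·649 = −229·1315 + 464·(1964 − 1·1315) = 464·1964 − 693·1315, i.e. 1964·464 + 1315·(-693) = 1.
Times 1252: 1964·580928 + 1315·(-867636) = 1252, so (580928, -867636) solves it.
Shifting by a multiple of (1315, −1964) keeps it a solution: p = 580928 − 441·1315 = 1013, q = -867636 + 441·1964 = -1512.
Check: 1964·1013 + 1315·(-1512) = 1989532 − 1988280 = 1252. ✓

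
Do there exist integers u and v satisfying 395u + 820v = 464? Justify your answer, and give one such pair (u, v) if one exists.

No such integers exist.

gcd(395, 820) = 5, so every integer of the form 395u + 820v is a multiple of 5.
But 464 = 5·92 + 4, so 5 ∤ 464.
Hence no integers u, v satisfy the equation.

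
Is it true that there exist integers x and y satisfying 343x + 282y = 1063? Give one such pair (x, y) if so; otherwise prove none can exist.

x = 133, y = -158

343 and 282 are coprime, so 343x + 282y ranges over all of ℤ.
Dividing repeatedly: 343 = 1·282 + 61, 282 = 4·61 + 38, 61 = 1·38 + 23, 38 = 1·23 + 15, 23 = 1·15 + 8, 15 = 1·8 + 7, 8 = 1·7 + 1, 7 = 7·1 + 0.
Working back up the chain: 1 = 8 − 1·7 = 8 − (15 − 1·8) = −15 + 2·8 = −15 + 2·(23 − 1·15) = 2·23 − 3·15 = 2·23 − 3·(38 − 1·23) = −3·38 + 5·23 = −3·38 + 5·(61 − 1·38) = 5·61 − 8·38 = 5·61 − 8·(282 − 4·61) = −8·282 + 37·61 = −8·282 + 37·(343 − 1·282) = 37·343 − 45·282. So 343·37 + 282·(-45) = 1.
Scaling by 1063 gives the particular solution (x, y) = (39331, -47835).
Subtracting 139·282 from x and adding 139·343 to y gives the tidier solution (133, -158).
Check: 343·133 + 282·(-158) = 45619 − 44556 = 1063. ✓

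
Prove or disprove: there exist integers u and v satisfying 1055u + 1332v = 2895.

u = 129, v = -100

Since gcd(1055, 1332) = 1, every integer is an integer combination of 1055 and 1332.
Euclidean algorithm: 1332 = 1·1055 + 277, 1055 = 3·277 + 224, 277 = 1·224 + 53, 224 = 4·53 + 12, 53 = 4·12 + 5, 12 = 2·5 + 2, 5 = 2·2 + 1, 2 = 2·1 + 0.
Back-substituting, 1 = 5 − 2·2 = 5 − 2·(12 − 2·5) = −2·12 + 5·5 = −2·12 + 5·(53 − 4·12) = 5·53 − 22·12 = 5·53 − 22·(224 − 4·53) = −22·224 + 93·53 = −22·224 + 93·(277 − 1·224) = 93·277 − 115·224 = 93·277 − 115·(1055 − 3·277) = −115·1055 + 438·277 = −115·1055 + 438·(1332 − 1·1055) = 438·1332 − 553·1055; that is, 1055·(-553) + 1332·438 = 1.
Multiplying through by 2895: u = (-553)·2895 = -1600935, v = 438·2895 = 1268010 is a solution.
Shifting by a multiple of (1332, −1055) keeps it a solution: u = -1600935 + 1202·1332 = 129, v = 1268010 − 1202·1055 = -100.
Check: 1055·129 + 1332·(-100) = 136095 − 133200 = 2895. ✓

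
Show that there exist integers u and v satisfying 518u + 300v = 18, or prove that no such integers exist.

u = 51, v = -88

Since gcd(518, 300) = 2 and 18 = 2·9, Bézout's identity guarantees a solution.
Dividing through by 2 reduces the equation to 259u + 150v = 9.
Euclidean algorithm: 259 = 1·150 + 109, 150 = 1·109 + 41, 109 = 2·41 + 27, 41 = 1·27 + 14, 27 = 1·14 + 13, 14 = 1·13 + 1, 13 = 13·1 + 0.
Unwinding: 1 = 14 − 1·13 = 14 − (27 − 1·14) = −27 + 2·14 = −27 + 2·(41 − 1·27) = 2·41 − 3·27 = 2·41 − 3·(109 − 2·41) = −3·109 + 8·41 = −3·109 + 8·(150 − 1·109) = 8·150 − 11·109 = 8·150 − 11·(259 − 1·150) = −11·259 + 19·150, i.e. 259·(-11) + 150·19 = 1.
Scaling by 9 gives the particular solution (u, v) = (-99, 171).
Shifting by a multiple of (150, −259) keeps it a solution: u = -99 + 1·150 = 51, v = 171 − 1·259 = -88.
Check: 518·51 + 300·(-88) = 26418 − 26400 = 18. ✓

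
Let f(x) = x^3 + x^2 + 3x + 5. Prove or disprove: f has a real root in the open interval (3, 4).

Evaluate at the endpoints: f(3) = 50, f(4) = 97 — same sign (positive).
The derivative f'(x) = 3x^2 + 2x + 3 is a quadratic with discriminant 2² − 4·3·3 = -32 < 0; it never vanishes, so it is always positive (sign of the leading coefficient).
Hence f is strictly increasing on ℝ, and in particular on [3, 4]. A strictly monotone function with same-sign endpoint values stays positive on the whole interval, so f has no zero in (3, 4).

No.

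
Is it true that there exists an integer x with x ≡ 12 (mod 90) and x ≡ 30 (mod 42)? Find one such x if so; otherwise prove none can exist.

Here gcd(90, 42) = 6, and both 12 and 30 leave remainder 0 mod 6, so the system is consistent.
List candidates x ≡ 12 (mod 90): 12, 102, 192, 282. Modulo 42 these are 12, 18, 24, 30; 282 gives 30 as required.
Verify: 282 = 3·90 + 12 and 282 = 6·42 + 30. ✓

x = 282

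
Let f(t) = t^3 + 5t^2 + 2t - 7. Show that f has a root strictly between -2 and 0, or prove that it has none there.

f(-2) = 1 and f(0) = -7, which have opposite signs.
f is continuous everywhere (it is a polynomial), in particular on [-2, 0].
By the Intermediate Value Theorem f must vanish at some point of (-2, 0).

Such a root exists.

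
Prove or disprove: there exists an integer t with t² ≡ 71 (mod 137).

No, no such integer exists.

137 is prime, so by Euler's criterion 71 is a square mod 137 iff 71^((137−1)/2) = 71^68 ≡ 1 (mod 137).
Squaring successively (mod 137): 71^2 = 5041 ≡ 109; 71^4 ≡ 109² = 11881 ≡ 99; 71^8 ≡ 99² = 9801 ≡ 74; 71^16 ≡ 74² = 5476 ≡ 133; 71^32 ≡ 133² = 17689 ≡ 16; 71^64 ≡ 16² = 256 ≡ 119.
Since 68 = 64 + 4, 71^68 ≡ 119 · 99; multiplying out mod 137: 119·99 = 11781 ≡ 136. Thus 71^68 ≡ 136 ≡ −1 (mod 137).
By Euler's criterion 71 is a quadratic non-residue mod 137: no t satisfies t² ≡ 71 (mod 137).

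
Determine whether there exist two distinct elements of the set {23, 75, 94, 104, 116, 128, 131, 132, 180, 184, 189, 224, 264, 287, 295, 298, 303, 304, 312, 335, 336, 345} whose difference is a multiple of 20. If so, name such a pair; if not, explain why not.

Reduce each element mod 20: 23↦3, 75↦15, 94↦14, 104↦4, 116↦16, 128↦8, 131↦11, 132↦12, 180↦0, 184↦4, 189↦9, 224↦4, 264↦4, 287↦7, 295↦15, 298↦18, 303↦3, 304↦4, 312↦12, 335↦15, 336↦16, 345↦5. The residue 3 repeats (at 23 and 303), and 303 − 23 = 280 = 14·20.

The pair (23, 303) works.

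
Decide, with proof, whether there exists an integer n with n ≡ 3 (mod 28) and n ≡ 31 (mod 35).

n = 31

Here gcd(28, 35) = 7, and both 3 and 31 leave remainder 3 mod 7, so the system is consistent.
Step through n = 3, 3 + 28, 3 + 2·28, …: the values 3, 31 reduce mod 35 to 3, 31. The value 31 hits 31.
Indeed 31 ≡ 3 (mod 28) and 31 ≡ 31 (mod 35).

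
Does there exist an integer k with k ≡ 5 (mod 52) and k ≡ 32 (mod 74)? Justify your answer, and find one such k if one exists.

Both moduli are multiples of 2 = gcd(52, 74), so any solution would satisfy k ≡ 5 and k ≡ 32 modulo 2 simultaneously.
But 5 mod 2 = 1 while 32 mod 2 = 0, a contradiction.
Hence the system has no solution.

No such integer exists.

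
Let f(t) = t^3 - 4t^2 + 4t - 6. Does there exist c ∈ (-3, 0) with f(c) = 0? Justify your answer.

No such root exists.

f(-3) = -81 and f(0) = -6, both negative, so a sign-change argument is unavailable; we show f keeps this sign on the whole interval.
Substitute t = −u, where 0 < u < 3 on the interval. Expanding, f(−u) = -u^3 - 4u^2 - 4u - 6.
The nonzero coefficients here are all negative, so for u > 0 every term is negative (or zero), and the constant term -6 is strictly negative.
So f is strictly negative on (-3, 0); no root exists in the interval.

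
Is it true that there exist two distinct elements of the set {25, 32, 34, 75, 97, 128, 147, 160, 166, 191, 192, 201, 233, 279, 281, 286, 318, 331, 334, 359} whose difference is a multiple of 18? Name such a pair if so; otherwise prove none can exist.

25 mod 18 = 7 and 97 mod 18 = 7, so 97 − 25 = 72 = 4·18.

Yes: 25 and 97.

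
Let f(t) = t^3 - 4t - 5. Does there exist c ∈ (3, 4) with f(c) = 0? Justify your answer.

The endpoint values f(3) = 10 and f(4) = 43 are both positive. Claim: f(t) > 0 for every t in (3, 4).
Substitute t = 3 + u, where 0 < u < 1 on the interval. Expanding, f(3 + u) = u^3 + 9u^2 + 23u + 10.
The nonzero coefficients here are all positive, so for u > 0 every term is positive (or zero), and the constant term 10 is strictly positive.
So f is strictly positive on (3, 4); no root exists in the interval.

No such root exists.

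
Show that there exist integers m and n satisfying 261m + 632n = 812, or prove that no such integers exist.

m = 284, n = -116

Since gcd(261, 632) = 1, every integer is an integer combination of 261 and 632.
Dividing repeatedly: 632 = 2·261 + 110, 261 = 2·110 + 41, 110 = 2·41 + 28, 41 = 1·28 + 13, 28 = 2·13 + 2, 13 = 6·2 + 1, 2 = 2·1 + 0.
Unwinding: 1 = 13 − 6·2 = 13 − 6·(28 − 2·13) = −6·28 + 13·13 = −6·28 + 13·(41 − 1·28) = 13·41 − 19·28 = 13·41 − 19·(110 − 2·41) = −19·110 + 51·41 = −19·110 + 51·(261 − 2·110) = 51·261 − 121·110 = 51·261 − 121·(632 − 2·261) = −121·632 + 293·261, i.e. 261·293 + 632·(-121) = 1.
Times 812: 261·237916 + 632·(-98252) = 812, so (237916, -98252) solves it.
Shifting by a multiple of (632, −261) keeps it a solution: m = 237916 − 376·632 = 284, n = -98252 + 376·261 = -116.
Check: 261·284 + 632·(-116) = 74124 − 73312 = 812. ✓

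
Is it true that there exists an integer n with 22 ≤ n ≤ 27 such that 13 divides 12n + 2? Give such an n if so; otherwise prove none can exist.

The values of 12n + 2 for n = 22, 23, …, 27 are 266, 278, 290, 302, 314, 326; reduced mod 13 these are 6, 5, 4, 3, 2, 1.
Since 0 is absent from this list, 13 ∤ 12n + 2 for every n with 22 ≤ n ≤ 27.

No, no such integer n in that range exists.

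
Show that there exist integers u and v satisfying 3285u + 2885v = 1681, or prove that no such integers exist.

Both 3285 and 2885 are divisible by gcd(3285, 2885) = 5, hence so is any combination 3285u + 2885v.
But 1681 = 5·336 + 1, so 5 ∤ 1681.
Hence no integers u, v satisfy the equation.

No, no such integers exist.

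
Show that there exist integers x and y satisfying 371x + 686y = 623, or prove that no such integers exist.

Every value of 371x + 686y is a multiple of gcd(371, 686) = 7; since 7 ∣ 623, solutions exist.
Dividing through by 7 reduces the equation to 53x + 98y = 89.
Run the Euclidean algorithm on 98 and 53: 98 = 1·53 + 45, 53 = 1·45 + 8, 45 = 5·8 + 5, 8 = 1·5 + 3, 5 = 1·3 + 2, 3 = 1·2 + 1, 2 = 2·1 + 0.
Back-substituting, 1 = 3 − 1·2 = 3 − (5 − 1·3) = −5 + 2·3 = −5 + 2·(8 − 1·5) = 2·8 − 3·5 = 2·8 − 3·(45 − 5·8) = −3·45 + 17·8 = −3·45 + 17·(53 − 1·45) = 17·53 − 20·45 = 17·53 − 20·(98 − 1·53) = −20·98 + 37·53; that is, 53·37 + 98·(-20) = 1.
Scaling by 89 gives the particular solution (x, y) = (3293, -1780).
The general solution is x = 3293 + 98k, y = -1780 − 53k; taking k = -33 gives the smaller pair x = 59, y = -31.
Indeed 371·59 + 686·(-31) = 21889 − 21266 = 623.

x = 59, y = -31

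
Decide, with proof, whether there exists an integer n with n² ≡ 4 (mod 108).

n = 2

Take n = 2. Then 2² = 4, and since 0 ≤ 4 < 108 this is already reduced: 2² ≡ 4 (mod 108).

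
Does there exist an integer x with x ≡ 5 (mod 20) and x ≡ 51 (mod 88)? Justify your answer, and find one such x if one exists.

There is no such integer.

gcd(20, 88) = 4. If x ≡ 5 (mod 20) and x ≡ 51 (mod 88), then x ≡ 5 (mod 4) and x ≡ 51 (mod 4).
However 5 ≡ 1 and 51 ≡ 3 (mod 4), and 1 ≠ 3.
Therefore no such x exists.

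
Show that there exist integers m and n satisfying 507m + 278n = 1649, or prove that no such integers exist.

m = 233, n = -419

507 and 278 are coprime, so 507m + 278n ranges over all of ℤ.
Dividing repeatedly: 507 = 1·278 + 229, 278 = 1·229 + 49, 229 = 4·49 + 33, 49 = 1·33 + 16, 33 = 2·16 + 1, 16 = 16·1 + 0.
Unwinding: 1 = 33 − 2·16 = 33 − 2·(49 − 1·33) = −2·49 + 3·33 = −2·49 + 3·(229 − 4·49) = 3·229 − 14·49 = 3·229 − 14·(278 − 1·229) = −14·278 + 17·229 = −14·278 + 17·(507 − 1·278) = 17·507 − 31·278, i.e. 507·17 + 278·(-31) = 1.
Scaling by 1649 gives the particular solution (m, n) = (28033, -51119).
Subtracting 100·278 from m and adding 100·507 to n gives the tidier solution (233, -419).
Check: 507·233 + 278·(-419) = 118131 − 116482 = 1649. ✓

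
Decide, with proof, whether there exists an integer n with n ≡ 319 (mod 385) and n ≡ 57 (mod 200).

There is no such integer.

Reduce both congruences modulo 5, which divides 385 and 200: they say n ≡ 319 (mod 5) and n ≡ 57 (mod 5).
But 319 mod 5 = 4 while 57 mod 5 = 2, a contradiction.
Hence the system has no solution.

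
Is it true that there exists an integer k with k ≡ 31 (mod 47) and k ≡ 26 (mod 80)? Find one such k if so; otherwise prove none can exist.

k = 266

gcd(47, 80) = 1, so the Chinese Remainder Theorem guarantees exactly one residue class mod 3760 satisfying both.
Any solution of the first congruence is k = 31 + 47t; substituting into the second, 47t ≡ 26 − 31 ≡ 75 (mod 80).
Invert 47 mod 80 by the Euclidean algorithm: 80 = 1·47 + 33, 47 = 1·33 + 14, 33 = 2·14 + 5, 14 = 2·5 + 4, 5 = 1·4 + 1, 4 = 4·1 + 0; back-substituting, 1 = 5 − 1·4 = 5 − (14 − 2·5) = −14 + 3·5 = −14 + 3·(33 − 2·14) = 3·33 − 7·14 = 3·33 − 7·(47 − 1·33) = −7·47 + 10·33 = −7·47 + 10·(80 − 1·47) = 10·80 − 17·47. Hence 47·(-17) ≡ 1, so 47⁻¹ ≡ -17 ≡ 63 (mod 80).
Therefore t ≡ 63·75 = 4725 ≡ 5 (mod 80).
Taking t = 5 gives k = 31 + 47·5 = 266.
Verify: 266 = 5·47 + 31 and 266 = 3·80 + 26. ✓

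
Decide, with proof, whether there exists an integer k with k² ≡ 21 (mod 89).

k = 33

k = 33 works: 33² = 1089, and 1089 − 21 = 1068 = 12·89.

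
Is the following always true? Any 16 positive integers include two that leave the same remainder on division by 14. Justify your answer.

Each integer lies in one of the 14 residue classes modulo 14.
With 16 integers and only 14 classes, the pigeonhole principle forces two of them, say a and b, into the same class.
So a and b have equal remainders mod 14, which is exactly what was to be shown.

Yes.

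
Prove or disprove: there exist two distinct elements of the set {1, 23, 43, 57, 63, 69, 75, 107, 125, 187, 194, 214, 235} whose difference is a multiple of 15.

No such pair exists.

Two integers differ by a multiple of 15 exactly when they have the same residue mod 15. The residues are 1↦1, 23↦8, 43↦13, 57↦12, 63↦3, 69↦9, 75↦0, 107↦2, 125↦5, 187↦7, 194↦14, 214↦4, 235↦10.
No residue repeats among the 13 elements, so no pair has difference ≡ 0 (mod 15).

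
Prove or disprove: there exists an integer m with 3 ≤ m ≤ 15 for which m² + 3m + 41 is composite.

m = 7

At m = 7: 7² + 3·7 + 41 = 111 = 3·37, which is composite.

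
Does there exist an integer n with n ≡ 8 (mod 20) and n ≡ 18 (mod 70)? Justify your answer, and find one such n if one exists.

gcd(20, 70) = 10. A simultaneous solution exists iff 8 ≡ 18 (mod 10); here 8 mod 10 = 8 = 18 mod 10, so it does.
Step through n = 8, 8 + 20, 8 + 2·20, …: the values 8, 28, 48, 68, 88 reduce mod 70 to 8, 28, 48, 68, 18. The value 88 hits 18.
Indeed 88 ≡ 8 (mod 20) and 88 ≡ 18 (mod 70).

n = 88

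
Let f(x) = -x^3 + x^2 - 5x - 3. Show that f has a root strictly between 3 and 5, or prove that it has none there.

Evaluate at the endpoints: f(3) = -36, f(5) = -128 — same sign (negative).
f'(x) = -3x^2 + 2x - 5 has discriminant 2² − 4·(-3)·(-5) = -56 < 0, so f' has no real roots and is negative for every real x.
So f is strictly decreasing; between 3 and 5 its values lie between f(3) = -36 and f(5) = -128, all negative. Therefore f has no root in (3, 5).

No.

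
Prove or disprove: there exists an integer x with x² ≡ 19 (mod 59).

x = 14

Take x = 14. Then 14² = 196 = 3·59 + 19, so 14² ≡ 19 (mod 59).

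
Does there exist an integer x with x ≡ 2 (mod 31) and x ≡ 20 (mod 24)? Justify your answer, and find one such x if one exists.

x = 188

The moduli 31 and 24 are coprime, so by the Chinese Remainder Theorem a unique solution modulo 744 exists.
Any solution of the first congruence is x = 2 + 31t; substituting into the second, 31t ≡ 20 − 2 ≡ 18 (mod 24).
31 ≡ 7 (mod 24), so this reads 7t ≡ 18 (mod 24). Invert 7 mod 24 by the Euclidean algorithm: 24 = 3·7 + 3, 7 = 2·3 + 1, 3 = 3·1 + 0; back-substituting, 1 = 7 − 2·3 = 7 − 2·(24 − 3·7) = −2·24 + 7·7. Hence 7·7 ≡ 1, so 7⁻¹ ≡ 7 (mod 24).
Multiplying by 7: t ≡ 7·18 = 126 ≡ 6 (mod 24).
Taking t = 6 gives x = 2 + 31·6 = 188.
Verify: 188 = 6·31 + 2 and 188 = 7·24 + 20. ✓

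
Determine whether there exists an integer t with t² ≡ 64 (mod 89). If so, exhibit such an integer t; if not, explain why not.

t = 81 works: 81² = 6561, and 6561 − 64 = 6497 = 73·89.

t = 81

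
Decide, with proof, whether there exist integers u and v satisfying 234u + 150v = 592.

There are no such integers.

Both 234 and 150 are divisible by gcd(234, 150) = 6, hence so is any combination 234u + 150v.
However 592 leaves remainder 4 on division by 6.
Hence no integers u, v satisfy the equation.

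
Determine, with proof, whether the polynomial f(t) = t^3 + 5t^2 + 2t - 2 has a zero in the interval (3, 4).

No.

The endpoint values f(3) = 76 and f(4) = 150 are both positive. Claim: f(t) > 0 for every t in (3, 4).
Substitute t = 3 + u, where 0 < u < 1 on the interval. Expanding, f(3 + u) = u^3 + 14u^2 + 59u + 76.
All 4 nonzero coefficients of this polynomial in u are positive; hence for u > 0 the value is a sum of positive terms (the constant 76 among them).
So f is strictly positive on (3, 4); no root exists in the interval.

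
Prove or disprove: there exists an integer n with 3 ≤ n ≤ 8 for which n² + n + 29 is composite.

n = 4

At n = 4: 4² + 4 + 29 = 49 = 7·7, which is composite.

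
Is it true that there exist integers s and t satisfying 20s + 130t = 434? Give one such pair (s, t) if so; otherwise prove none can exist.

There are no such integers.

Both 20 and 130 are divisible by gcd(20, 130) = 10, hence so is any combination 20s + 130t.
However 434 leaves remainder 4 on division by 10.
Hence no integers s, t satisfy the equation.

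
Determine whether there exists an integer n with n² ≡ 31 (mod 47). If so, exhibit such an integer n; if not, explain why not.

47 is prime, so by Euler's criterion 31 is a square mod 47 iff 31^((47−1)/2) = 31^23 ≡ 1 (mod 47).
Repeated squaring mod 47: 31^2 = 961 ≡ 21; 31^4 ≡ 21² = 441 ≡ 18; 31^8 ≡ 18² = 324 ≡ 42; 31^16 ≡ 42² = 1764 ≡ 25.
Since 23 = 16 + 4 + 2 + 1, 31^23 ≡ 25 · 18 · 21 · 31; multiplying out mod 47: 25·18 = 450 ≡ 27, then 27·21 = 567 ≡ 3, then 3·31 = 93 ≡ 46. Thus 31^23 ≡ 46 ≡ −1 (mod 47).
By Euler's criterion 31 is a quadratic non-residue mod 47: no n satisfies n² ≡ 31 (mod 47).

No, no such integer exists.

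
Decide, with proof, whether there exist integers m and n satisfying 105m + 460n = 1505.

Since gcd(105, 460) = 5 and 1505 = 5·301, Bézout's identity guarantees a solution.
Dividing through by 5 reduces the equation to 21m + 92n = 301.
Dividing repeatedly: 92 = 4·21 + 8, 21 = 2·8 + 5, 8 = 1·5 + 3, 5 = 1·3 + 2, 3 = 1·2 + 1, 2 = 2·1 + 0.
Working back up the chain: 1 = 3 − 1·2 = 3 − (5 − 1·3) = −5 + 2·3 = −5 + 2·(8 − 1·5) = 2·8 − 3·5 = 2·8 − 3·(21 − 2·8) = −3·21 + 8·8 = −3·21 + 8·(92 − 4·21) = 8·92 − 35·21. So 21·(-35) + 92·8 = 1.
Multiplying through by 301: m = (-35)·301 = -10535, n = 8·301 = 2408 is a solution.
The general solution is m = -10535 + 92k, n = 2408 − 21k; taking k = 115 gives the smaller pair m = 45, n = -7.
Check: 105·45 + 460·(-7) = 4725 − 3220 = 1505. ✓

m = 45, n = -7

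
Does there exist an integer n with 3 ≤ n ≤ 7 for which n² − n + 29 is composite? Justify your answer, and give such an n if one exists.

At n = 3: 3² − 3 + 29 = 35 = 5·7, which is composite.

n = 3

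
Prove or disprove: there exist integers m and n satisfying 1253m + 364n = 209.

Both 1253 and 364 are divisible by gcd(1253, 364) = 7, hence so is any combination 1253m + 364n.
However 209 leaves remainder 6 on division by 7.
So the equation is unsolvable over ℤ.

No, no such integers exist.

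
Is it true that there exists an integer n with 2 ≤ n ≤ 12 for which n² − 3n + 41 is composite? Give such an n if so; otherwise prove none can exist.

At n = 8: 8² − 3·8 + 41 = 81 = 3·27, which is composite.

n = 8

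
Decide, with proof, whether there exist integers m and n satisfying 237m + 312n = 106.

gcd(237, 312) = 3, so every integer of the form 237m + 312n is a multiple of 3.
However 106 leaves remainder 1 on division by 3.
Hence no integers m, n satisfy the equation.

There are no such integers.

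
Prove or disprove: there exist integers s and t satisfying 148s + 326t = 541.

There are no such integers.

Any value of 148s + 326t is a multiple of gcd(148, 326) = 2.
But 541 = 2·270 + 1, so 2 ∤ 541.
Hence no integers s, t satisfy the equation.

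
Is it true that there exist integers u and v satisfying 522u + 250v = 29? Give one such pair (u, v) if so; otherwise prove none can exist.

Both 522 and 250 are divisible by gcd(522, 250) = 2, hence so is any combination 522u + 250v.
However 29 leaves remainder 1 on division by 2.
Hence no integers u, v satisfy the equation.

No such integers exist.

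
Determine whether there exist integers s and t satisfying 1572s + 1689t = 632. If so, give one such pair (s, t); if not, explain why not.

gcd(1572, 1689) = 3, so every integer of the form 1572s + 1689t is a multiple of 3.
But 632 is not a multiple of 3 (it leaves remainder 2).
Therefore 1572s + 1689t = 632 has no solution in integers.

There are no such integers.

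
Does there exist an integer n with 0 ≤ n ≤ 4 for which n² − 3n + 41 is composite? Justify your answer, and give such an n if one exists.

n = 2

At n = 2: 2² − 3·2 + 41 = 39 = 3·13, which is composite.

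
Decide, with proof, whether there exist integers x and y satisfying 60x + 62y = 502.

Since gcd(60, 62) = 2 and 502 = 2·251, Bézout's identity guarantees a solution.
Dividing through by 2 reduces the equation to 30x + 31y = 251.
Euclidean algorithm: 31 = 1·30 + 1, 30 = 30·1 + 0.
Working back up the chain: 1 = 31 − 1·30. So 30·(-1) + 31·1 = 1.
Scaling by 251 gives the particular solution (x, y) = (-251, 251).
Shifting by a multiple of (31, −30) keeps it a solution: x = -251 + 9·31 = 28, y = 251 − 9·30 = -19.
Check: 60·28 + 62·(-19) = 1680 − 1178 = 502. ✓

x = 28, y = -19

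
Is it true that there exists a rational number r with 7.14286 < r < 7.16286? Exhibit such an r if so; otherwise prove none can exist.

Scale by 13: the interval becomes (92.85718, 93.11718), which contains the integer 93.
Dividing back, 7.14286 < 93/13 < 7.16286, and 93/13 is rational.

r = 93/13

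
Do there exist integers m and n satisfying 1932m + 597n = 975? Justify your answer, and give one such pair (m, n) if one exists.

m = 117, n = -377

Every value of 1932m + 597n is a multiple of gcd(1932, 597) = 3; since 3 ∣ 975, solutions exist.
Dividing through by 3 reduces the equation to 644m + 199n = 325.
Dividing repeatedly: 644 = 3·199 + 47, 199 = 4·47 + 11, 47 = 4·11 + 3, 11 = 3·3 + 2, 3 = 1·2 + 1, 2 = 2·1 + 0.
Working back up the chain: 1 = 3 − 1·2 = 3 − (11 − 3·3) = −11 + 4·3 = −11 + 4·(47 − 4·11) = 4·47 − 17·11 = 4·47 − 17·(199 − 4·47) = −17·199 + 72·47 = −17·199 + 72·(644 − 3·199) = 72·644 − 233·199. So 644·72 + 199·(-233) = 1.
Multiplying through by 325: m = 72·325 = 23400, n = (-233)·325 = -75725 is a solution.
Shifting by a multiple of (199, −644) keeps it a solution: m = 23400 − 117·199 = 117, n = -75725 + 117·644 = -377.
Indeed 1932·117 + 597·(-377) = 226044 − 225069 = 975.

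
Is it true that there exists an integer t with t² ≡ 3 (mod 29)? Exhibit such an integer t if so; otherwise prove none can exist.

Apply Euler's criterion with the prime 29: 3 is a quadratic residue iff 3^14 ≡ 1 (mod 29), and a non-residue iff it is ≡ −1.
Repeated squaring mod 29: 3^2 = 9 ≡ 9; 3^4 ≡ 9² = 81 ≡ 23; 3^8 ≡ 23² = 529 ≡ 7.
Since 14 = 8 + 4 + 2, 3^14 ≡ 7 · 23 · 9; multiplying out mod 29: 7·23 = 161 ≡ 16, then 16·9 = 144 ≡ 28. Thus 3^14 ≡ 28 ≡ −1 (mod 29).
The value −1 means 3 is a non-residue modulo 29, so t² ≡ 3 (mod 29) is impossible.

No such integer exists.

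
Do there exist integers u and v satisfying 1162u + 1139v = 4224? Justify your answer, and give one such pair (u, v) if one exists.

Since gcd(1162, 1139) = 1, every integer is an integer combination of 1162 and 1139.
Dividing repeatedly: 1162 = 1·1139 + 23, 1139 = 49·23 + 12, 23 = 1·12 + 11, 12 = 1·11 + 1, 11 = 11·1 + 0.
Unwinding: 1 = 12 − 1·11 = 12 − (23 − 1·12) = −23 + 2·12 = −23 + 2·(1139 − 49·23) = 2·1139 − 99·23 = 2·1139 − 99·(1162 − 1·1139) = −99·1162 + 101·1139, i.e. 1162·(-99) + 1139·101 = 1.
Scaling by 4224 gives the particular solution (u, v) = (-418176, 426624).
Shifting by a multiple of (1139, −1162) keeps it a solution: u = -418176 + 368·1139 = 976, v = 426624 − 368·1162 = -992.
Check: 1162·976 + 1139·(-992) = 1134112 − 1129888 = 4224. ✓

u = 976, v = -992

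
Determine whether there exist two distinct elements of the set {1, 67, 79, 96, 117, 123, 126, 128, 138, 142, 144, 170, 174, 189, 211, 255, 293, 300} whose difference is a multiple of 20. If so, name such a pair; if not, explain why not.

Residues mod 20: 1↦1, 67↦7, 79↦19, 96↦16, 117↦17, 123↦3, 126↦6, 128↦8, 138↦18, 142↦2, 144↦4, 170↦10, 174↦14, 189↦9, 211↦11, 255↦15, 293↦13, 300↦0.
These 18 residues are pairwise different, hence no difference of two elements is divisible by 20.

No such pair exists.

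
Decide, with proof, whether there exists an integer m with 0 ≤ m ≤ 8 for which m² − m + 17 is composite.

There is no such integer m in that range.

The values for m = 0, 1, …, 8 are 17, 17, 19, 23, 29, 37, 47, 59, 73, and each of these is prime.
So no value in the range makes the expression composite.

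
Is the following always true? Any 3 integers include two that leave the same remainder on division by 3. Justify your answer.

No; for instance {12, 13, 14} is a counterexample.

Try 3 consecutive integers, 12, 13, 14. Their remainders mod 3 are 0, 1, 2 — pairwise different, as any 3 ≤ 3 consecutive integers have distinct residues.
So no two of them leave the same remainder on division by 3; the claim fails for this set.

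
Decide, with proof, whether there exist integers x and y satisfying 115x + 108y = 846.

x = 90, y = -88

115 and 108 are coprime, so 115x + 108y ranges over all of ℤ.
Run the Euclidean algorithm on 115 and 108: 115 = 1·108 + 7, 108 = 15·7 + 3, 7 = 2·3 + 1, 3 = 3·1 + 0.
Unwinding: 1 = 7 − 2·3 = 7 − 2·(108 − 15·7) = −2·108 + 31·7 = −2·108 + 31·(115 − 1·108) = 31·115 − 33·108, i.e. 115·31 + 108·(-33) = 1.
Times 846: 115·26226 + 108·(-27918) = 846, so (26226, -27918) solves it.
Shifting by a multiple of (108, −115) keeps it a solution: x = 26226 − 242·108 = 90, y = -27918 + 242·115 = -88.
Indeed 115·90 + 108·(-88) = 10350 − 9504 = 846.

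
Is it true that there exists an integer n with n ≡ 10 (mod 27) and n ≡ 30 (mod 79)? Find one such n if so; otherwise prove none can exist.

n = 820

Since 27 and 79 share no common factor, CRT says the pair of congruences has a solution (unique mod 2133).
Any solution of the first congruence is n = 10 + 27t; substituting into the second, 27t ≡ 30 − 10 ≡ 20 (mod 79).
Note 27·41 = 1107 ≡ 1 (mod 79) (as 1107 − 1 = 14·79), so 27⁻¹ ≡ 41.
Therefore t ≡ 41·20 = 820 ≡ 30 (mod 79).
Taking t = 30 gives n = 10 + 27·30 = 820.
Verify: 820 = 30·27 + 10 and 820 = 10·79 + 30. ✓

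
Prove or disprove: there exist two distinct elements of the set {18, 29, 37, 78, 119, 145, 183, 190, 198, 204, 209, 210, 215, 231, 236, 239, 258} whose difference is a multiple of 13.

Reduce each element mod 13: 18↦5, 29↦3, 37↦11, 78↦0, 119↦2, 145↦2, 183↦1, 190↦8, 198↦3, 204↦9, 209↦1, 210↦2, 215↦7, 231↦10, 236↦2, 239↦5, 258↦11. The residue 5 repeats (at 18 and 239), and 239 − 18 = 221 = 17·13.

The pair (18, 239) works.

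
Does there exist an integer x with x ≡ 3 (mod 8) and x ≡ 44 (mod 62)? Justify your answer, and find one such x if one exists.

There is no such integer.

Reduce both congruences modulo 2, which divides 8 and 62: they say x ≡ 3 (mod 2) and x ≡ 44 (mod 2).
These are incompatible: 3 − 44 = -41 is not divisible by 2.
So no integer satisfies both congruences.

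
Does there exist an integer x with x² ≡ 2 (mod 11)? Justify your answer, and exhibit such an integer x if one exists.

There is no such integer.

Computing x² mod 11 for x = 0, 1, …, 5 (enough, by the symmetry x ↦ 11 − x) gives 0, 1, 4, 9, 5, 3.
The set of squares mod 11 is therefore {0, 1, 3, 4, 5, 9}, which does not contain 2.
Therefore x² ≡ 2 (mod 11) has no solution.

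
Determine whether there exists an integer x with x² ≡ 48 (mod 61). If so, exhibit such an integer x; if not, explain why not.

x = 32

Take x = 32. Then 32² = 1024 = 16·61 + 48, so 32² ≡ 48 (mod 61).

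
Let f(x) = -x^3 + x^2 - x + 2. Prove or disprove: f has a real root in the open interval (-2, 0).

f(-2) = 16 and f(0) = 2, both positive.
f'(x) = -3x^2 + 2x - 1 has discriminant 2² − 4·(-3)·(-1) = -8 < 0, so f' has no real roots and is negative for every real x.
Hence f is strictly decreasing on ℝ, and in particular on [-2, 0]. A strictly monotone function with same-sign endpoint values stays positive on the whole interval, so f has no zero in (-2, 0).

No such root exists.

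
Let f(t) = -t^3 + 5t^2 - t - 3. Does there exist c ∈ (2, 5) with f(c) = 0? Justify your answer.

Yes, such a c exists.

f(2) = 7 and f(5) = -8, which have opposite signs.
f is continuous everywhere (it is a polynomial), in particular on [2, 5].
By the Intermediate Value Theorem, f takes the value 0 somewhere in the open interval.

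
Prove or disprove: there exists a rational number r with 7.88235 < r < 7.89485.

Look for a denominator N such that an integer falls strictly between N·7.88235 and N·7.89485. N = 9 works: 9·7.88235 = 70.94115 < 71 < 71.05365 = 9·7.89485.
Dividing back, 7.88235 < 71/9 < 7.89485, and 71/9 is rational.

r = 71/9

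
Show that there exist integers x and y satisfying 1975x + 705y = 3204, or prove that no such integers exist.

There are no such integers.

Both 1975 and 705 are divisible by gcd(1975, 705) = 5, hence so is any combination 1975x + 705y.
However 3204 leaves remainder 4 on division by 5.
Therefore 1975x + 705y = 3204 has no solution in integers.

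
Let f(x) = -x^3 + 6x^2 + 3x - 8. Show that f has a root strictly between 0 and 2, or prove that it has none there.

Yes, f has a root in the interval.

f(0) = -8 and f(2) = 14, which have opposite signs.
Since f is a polynomial it is continuous on [0, 2].
By the Intermediate Value Theorem, f takes the value 0 somewhere in the open interval.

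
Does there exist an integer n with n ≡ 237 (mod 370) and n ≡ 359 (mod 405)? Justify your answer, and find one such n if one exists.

No, no such integer exists.

Both moduli are multiples of 5 = gcd(370, 405), so any solution would satisfy n ≡ 237 and n ≡ 359 modulo 5 simultaneously.
But 237 mod 5 = 2 while 359 mod 5 = 4, a contradiction.
So no integer satisfies both congruences.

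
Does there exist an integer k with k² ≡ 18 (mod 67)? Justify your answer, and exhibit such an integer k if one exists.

Apply Euler's criterion with the prime 67: 18 is a quadratic residue iff 18^33 ≡ 1 (mod 67), and a non-residue iff it is ≡ −1.
Squaring successively (mod 67): 18^2 = 324 ≡ 56; 18^4 ≡ 56² = 3136 ≡ 54; 18^8 ≡ 54² = 2916 ≡ 35; 18^16 ≡ 35² = 1225 ≡ 19; 18^32 ≡ 19² = 361 ≡ 26.
Since 33 = 32 + 1, 18^33 ≡ 26 · 18; multiplying out mod 67: 26·18 = 468 ≡ 66. Thus 18^33 ≡ 66 ≡ −1 (mod 67).
By Euler's criterion 18 is a quadratic non-residue mod 67: no k satisfies k² ≡ 18 (mod 67).

No, no such integer exists.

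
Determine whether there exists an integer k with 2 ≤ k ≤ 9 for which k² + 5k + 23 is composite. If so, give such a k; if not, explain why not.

The values for k = 2, 3, …, 9 are 37, 47, 59, 73, 89, 107, 127, 149, and each of these is prime.
So no value in the range makes the expression composite.

No such integer k in that range exists.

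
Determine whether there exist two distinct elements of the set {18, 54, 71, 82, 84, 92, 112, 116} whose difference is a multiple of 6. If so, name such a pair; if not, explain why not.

Yes: 18 and 54.

Reduce each element mod 6: 18↦0, 54↦0, 71↦5, 82↦4, 84↦0, 92↦2, 112↦4, 116↦2. The residue 0 repeats (at 18 and 54), and 54 − 18 = 36 = 6·6.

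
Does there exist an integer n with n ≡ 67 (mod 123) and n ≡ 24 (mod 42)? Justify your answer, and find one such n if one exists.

Both moduli are multiples of 3 = gcd(123, 42), so any solution would satisfy n ≡ 67 and n ≡ 24 modulo 3 simultaneously.
These are incompatible: 67 − 24 = 43 is not divisible by 3.
So no integer satisfies both congruences.

There is no such integer.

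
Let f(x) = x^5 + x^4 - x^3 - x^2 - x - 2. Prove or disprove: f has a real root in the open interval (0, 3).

Yes, f has a root in the interval.

f(0) = -2 and f(3) = 283, which have opposite signs.
Since f is a polynomial it is continuous on [0, 3].
By the Intermediate Value Theorem f must vanish at some point of (0, 3).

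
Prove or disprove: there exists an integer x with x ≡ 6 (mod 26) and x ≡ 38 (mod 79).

x = 1618

gcd(26, 79) = 1, so the Chinese Remainder Theorem guarantees exactly one residue class mod 2054 satisfying both.
Write x = 6 + 26t and require 6 + 26t ≡ 38 (mod 79), i.e. 26t ≡ 32 (mod 79).
To invert 26 modulo 79: 79 = 3·26 + 1, 26 = 26·1 + 0, and unwinding, 1 = 79 − 3·26. Thus 26⁻¹ ≡ -3 ≡ 76 (mod 79).
Multiplying by 76: t ≡ 76·32 = 2432 ≡ 62 (mod 79).
With t = 62: x = 6 + 26·62 = 1618.
Verify: 1618 = 62·26 + 6 and 1618 = 20·79 + 38. ✓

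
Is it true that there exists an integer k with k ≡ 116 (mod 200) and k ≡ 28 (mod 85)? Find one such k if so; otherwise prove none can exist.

No, no such integer exists.

Both moduli are multiples of 5 = gcd(200, 85), so any solution would satisfy k ≡ 116 and k ≡ 28 modulo 5 simultaneously.
But 116 mod 5 = 1 while 28 mod 5 = 3, a contradiction.
Therefore no such k exists.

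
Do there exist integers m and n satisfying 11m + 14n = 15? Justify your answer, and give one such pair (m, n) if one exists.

m = 9, n = -6

Since gcd(11, 14) = 1, every integer is an integer combination of 11 and 14.
Euclidean algorithm: 14 = 1·11 + 3, 11 = 3·3 + 2, 3 = 1·2 + 1, 2 = 2·1 + 0.
Unwinding: 1 = 3 − 1·2 = 3 − (11 − 3·3) = −11 + 4·3 = −11 + 4·(14 − 1·11) = 4·14 − 5·11, i.e. 11·(-5) + 14·4 = 1.
Multiplying through by 15: m = (-5)·15 = -75, n = 4·15 = 60 is a solution.
Shifting by a multiple of (14, −11) keeps it a solution: m = -75 + 6·14 = 9, n = 60 − 6·11 = -6.
Check: 11·9 + 14·(-6) = 99 − 84 = 15. ✓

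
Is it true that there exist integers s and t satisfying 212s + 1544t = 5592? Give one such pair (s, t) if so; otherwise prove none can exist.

Since gcd(212, 1544) = 4 and 5592 = 4·1398, Bézout's identity guarantees a solution.
Dividing through by 4 reduces the equation to 53s + 386t = 1398.
Run the Euclidean algorithm on 386 and 53: 386 = 7·53 + 15, 53 = 3·15 + 8, 15 = 1·8 + 7, 8 = 1·7 + 1, 7 = 7·1 + 0.
Working back up the chain: 1 = 8 − 1·7 = 8 − (15 − 1·8) = −15 + 2·8 = −15 + 2·(53 − 3·15) = 2·53 − 7·15 = 2·53 − 7·(386 − 7·53) = −7·386 + 51·53. So 53·51 + 386·(-7) = 1.
Multiplying through by 1398: s = 51·1398 = 71298, t = (-7)·1398 = -9786 is a solution.
Shifting by a multiple of (386, −53) keeps it a solution: s = 71298 − 184·386 = 274, t = -9786 + 184·53 = -34.
Indeed 212·274 + 1544·(-34) = 58088 − 52496 = 5592.

s = 274, t = -34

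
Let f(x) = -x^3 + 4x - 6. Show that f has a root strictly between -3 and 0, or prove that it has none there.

f(-3) = 9 and f(0) = -6, which have opposite signs.
Since f is a polynomial it is continuous on [-3, 0].
By the Intermediate Value Theorem f must vanish at some point of (-3, 0).

Yes, f has a root in the interval.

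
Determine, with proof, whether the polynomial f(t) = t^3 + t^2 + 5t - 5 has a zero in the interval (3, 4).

f has no root in that interval.

Evaluate at the endpoints: f(3) = 46, f(4) = 95 — same sign (positive).
The derivative f'(t) = 3t^2 + 2t + 5 is a quadratic with discriminant 2² − 4·3·5 = -56 < 0; it never vanishes, so it is always positive (sign of the leading coefficient).
So f is strictly increasing; between 3 and 4 its values lie between f(3) = 46 and f(4) = 95, all positive. Therefore f has no root in (3, 4).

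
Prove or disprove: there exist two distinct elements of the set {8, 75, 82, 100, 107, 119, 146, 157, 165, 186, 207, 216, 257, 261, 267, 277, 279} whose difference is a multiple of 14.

75 mod 14 = 5 and 257 mod 14 = 5, so 257 − 75 = 182 = 13·14.

75 and 257 are such a pair.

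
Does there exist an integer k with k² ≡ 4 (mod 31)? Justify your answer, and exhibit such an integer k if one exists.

Take k = 29. Then 29² = 841 = 27·31 + 4, so 29² ≡ 4 (mod 31).

k = 29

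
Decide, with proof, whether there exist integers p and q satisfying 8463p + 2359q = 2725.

There are no such integers.

Both 8463 and 2359 are divisible by gcd(8463, 2359) = 7, hence so is any combination 8463p + 2359q.
But 2725 is not a multiple of 7 (it leaves remainder 2).
Hence no integers p, q satisfy the equation.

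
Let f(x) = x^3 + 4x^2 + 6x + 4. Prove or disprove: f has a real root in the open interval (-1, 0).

No.

f(-1) = 1 and f(0) = 4, both positive.
The derivative f'(x) = 3x^2 + 8x + 6 is a quadratic with discriminant 8² − 4·3·6 = -8 < 0; it never vanishes, so it is always positive (sign of the leading coefficient).
Hence f is strictly increasing on ℝ, and in particular on [-1, 0]. A strictly monotone function with same-sign endpoint values stays positive on the whole interval, so f has no zero in (-1, 0).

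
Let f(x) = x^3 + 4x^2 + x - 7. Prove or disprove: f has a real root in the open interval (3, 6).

No.

f(3) = 59 and f(6) = 359, both positive, so a sign-change argument is unavailable; we show f keeps this sign on the whole interval.
Substitute x = 3 + u, where 0 < u < 3 on the interval. Expanding, f(3 + u) = u^3 + 13u^2 + 52u + 59.
The nonzero coefficients here are all positive, so for u > 0 every term is positive (or zero), and the constant term 59 is strictly positive.
Therefore f(x) > 0 throughout (3, 6), and f has no zero there.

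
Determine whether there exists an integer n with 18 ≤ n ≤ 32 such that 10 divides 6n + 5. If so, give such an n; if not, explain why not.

The values of 6n + 5 for n = 18, 19, …, 32 are 113, 119, 125, 131, 137, 143, 149, 155, 161, 167, 173, 179, 185, 191, 197; reduced mod 10 these are 3, 9, 5, 1, 7, 3, 9, 5, 1, 7, 3, 9, 5, 1, 7.
None is 0, so 10 never divides 6n + 5 on this range.

No such integer n in that range exists.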